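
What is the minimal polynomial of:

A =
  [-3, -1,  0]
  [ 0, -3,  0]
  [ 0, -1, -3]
x^2 + 6*x + 9

The characteristic polynomial is χ_A(x) = (x + 3)^3, so the eigenvalues are known. The minimal polynomial is
  m_A(x) = Π_λ (x − λ)^{k_λ}
where k_λ is the size of the *largest* Jordan block for λ (equivalently, the smallest k with (A − λI)^k v = 0 for every generalised eigenvector v of λ).

  λ = -3: largest Jordan block has size 2, contributing (x + 3)^2

So m_A(x) = (x + 3)^2 = x^2 + 6*x + 9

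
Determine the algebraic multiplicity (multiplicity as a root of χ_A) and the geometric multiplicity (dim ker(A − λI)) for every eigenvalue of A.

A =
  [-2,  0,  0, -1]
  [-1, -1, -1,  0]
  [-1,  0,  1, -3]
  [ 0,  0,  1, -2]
λ = -1: alg = 4, geom = 2

Step 1 — factor the characteristic polynomial to read off the algebraic multiplicities:
  χ_A(x) = (x + 1)^4

Step 2 — compute geometric multiplicities via the rank-nullity identity g(λ) = n − rank(A − λI):
  rank(A − (-1)·I) = 2, so dim ker(A − (-1)·I) = n − 2 = 2

Summary:
  λ = -1: algebraic multiplicity = 4, geometric multiplicity = 2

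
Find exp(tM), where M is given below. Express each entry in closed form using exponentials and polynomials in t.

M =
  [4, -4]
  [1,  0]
e^{tM} =
  [2*t*exp(2*t) + exp(2*t), -4*t*exp(2*t)]
  [t*exp(2*t), -2*t*exp(2*t) + exp(2*t)]

Strategy: write M = P · J · P⁻¹ where J is a Jordan canonical form, so e^{tM} = P · e^{tJ} · P⁻¹, and e^{tJ} can be computed block-by-block.

M has Jordan form
J =
  [2, 1]
  [0, 2]
(up to reordering of blocks).

Per-block formulas:
  For a 2×2 Jordan block J_2(2): exp(t · J_2(2)) = e^(2t)·(I + t·N), where N is the 2×2 nilpotent shift.

After assembling e^{tJ} and conjugating by P, we get:

e^{tM} =
  [2*t*exp(2*t) + exp(2*t), -4*t*exp(2*t)]
  [t*exp(2*t), -2*t*exp(2*t) + exp(2*t)]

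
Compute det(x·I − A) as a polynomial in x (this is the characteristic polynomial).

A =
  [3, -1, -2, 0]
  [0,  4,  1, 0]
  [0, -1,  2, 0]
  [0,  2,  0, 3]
x^4 - 12*x^3 + 54*x^2 - 108*x + 81

Expanding det(x·I − A) (e.g. by cofactor expansion or by noting that A is similar to its Jordan form J, which has the same characteristic polynomial as A) gives
  χ_A(x) = x^4 - 12*x^3 + 54*x^2 - 108*x + 81
which factors as (x - 3)^4. The eigenvalues (with algebraic multiplicities) are λ = 3 with multiplicity 4.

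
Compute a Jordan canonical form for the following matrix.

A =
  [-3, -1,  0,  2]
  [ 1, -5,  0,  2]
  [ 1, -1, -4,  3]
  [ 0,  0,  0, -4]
J_2(-4) ⊕ J_2(-4)

The characteristic polynomial is
  det(x·I − A) = x^4 + 16*x^3 + 96*x^2 + 256*x + 256 = (x + 4)^4

Eigenvalues and multiplicities (the geometric multiplicity of λ is n − rank(A − λI), which equals the number of Jordan blocks for λ):
  λ = -4: algebraic multiplicity = 4, geometric multiplicity = 2

Determining the block sizes for each eigenvalue:
  λ = -4: with am = 4 and gm = 2, the partition is not yet determined (e.g. several partitions of 4 into 2 parts exist). Let N = A − (-4)·I. Computing rank(N^1) = 2, rank(N^2) = 0; the number of blocks of size ≥ j is rank(N^{j−1}) − rank(N^j), giving [2, 2]. So we have 2 block(s) of size 2 → block sizes [2, 2]

Assembling the blocks gives a Jordan form
J =
  [-4,  1,  0,  0]
  [ 0, -4,  0,  0]
  [ 0,  0, -4,  1]
  [ 0,  0,  0, -4]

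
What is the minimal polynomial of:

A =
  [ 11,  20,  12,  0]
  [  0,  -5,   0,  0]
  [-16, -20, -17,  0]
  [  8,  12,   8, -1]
x^2 + 6*x + 5

The characteristic polynomial is χ_A(x) = (x + 1)^2*(x + 5)^2, so the eigenvalues are known. The minimal polynomial is
  m_A(x) = Π_λ (x − λ)^{k_λ}
where k_λ is the size of the *largest* Jordan block for λ (equivalently, the smallest k with (A − λI)^k v = 0 for every generalised eigenvector v of λ).

  λ = -5: largest Jordan block has size 1, contributing (x + 5)
  λ = -1: largest Jordan block has size 1, contributing (x + 1)

So m_A(x) = (x + 1)*(x + 5) = x^2 + 6*x + 5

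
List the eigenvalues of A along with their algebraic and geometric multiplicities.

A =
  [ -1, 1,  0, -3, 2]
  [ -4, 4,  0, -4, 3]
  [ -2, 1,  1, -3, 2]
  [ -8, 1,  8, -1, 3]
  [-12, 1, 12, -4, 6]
λ = 1: alg = 3, geom = 2; λ = 3: alg = 2, geom = 1

Step 1 — factor the characteristic polynomial to read off the algebraic multiplicities:
  χ_A(x) = (x - 3)^2*(x - 1)^3

Step 2 — compute geometric multiplicities via the rank-nullity identity g(λ) = n − rank(A − λI):
  rank(A − (1)·I) = 3, so dim ker(A − (1)·I) = n − 3 = 2
  rank(A − (3)·I) = 4, so dim ker(A − (3)·I) = n − 4 = 1

Summary:
  λ = 1: algebraic multiplicity = 3, geometric multiplicity = 2
  λ = 3: algebraic multiplicity = 2, geometric multiplicity = 1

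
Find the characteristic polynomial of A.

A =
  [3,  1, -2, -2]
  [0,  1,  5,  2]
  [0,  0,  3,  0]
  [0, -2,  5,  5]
x^4 - 12*x^3 + 54*x^2 - 108*x + 81

Expanding det(x·I − A) (e.g. by cofactor expansion or by noting that A is similar to its Jordan form J, which has the same characteristic polynomial as A) gives
  χ_A(x) = x^4 - 12*x^3 + 54*x^2 - 108*x + 81
which factors as (x - 3)^4. The eigenvalues (with algebraic multiplicities) are λ = 3 with multiplicity 4.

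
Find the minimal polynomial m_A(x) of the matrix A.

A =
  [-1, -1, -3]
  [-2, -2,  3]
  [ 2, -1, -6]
x^2 + 6*x + 9

The characteristic polynomial is χ_A(x) = (x + 3)^3, so the eigenvalues are known. The minimal polynomial is
  m_A(x) = Π_λ (x − λ)^{k_λ}
where k_λ is the size of the *largest* Jordan block for λ (equivalently, the smallest k with (A − λI)^k v = 0 for every generalised eigenvector v of λ).

  λ = -3: largest Jordan block has size 2, contributing (x + 3)^2

So m_A(x) = (x + 3)^2 = x^2 + 6*x + 9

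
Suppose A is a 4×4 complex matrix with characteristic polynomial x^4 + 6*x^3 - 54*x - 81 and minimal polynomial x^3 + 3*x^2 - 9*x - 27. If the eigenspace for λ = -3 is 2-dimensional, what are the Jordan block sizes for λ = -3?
Block sizes for λ = -3: [2, 1]

Step 1 — from the characteristic polynomial, algebraic multiplicity of λ = -3 is 3. From dim ker(A − (-3)·I) = 2, there are exactly 2 Jordan blocks for λ = -3.
Step 2 — from the minimal polynomial, the factor (x + 3)^2 tells us the largest block for λ = -3 has size 2.
Step 3 — with total size 3, 2 blocks, and largest block 2, the block sizes (in nonincreasing order) are [2, 1].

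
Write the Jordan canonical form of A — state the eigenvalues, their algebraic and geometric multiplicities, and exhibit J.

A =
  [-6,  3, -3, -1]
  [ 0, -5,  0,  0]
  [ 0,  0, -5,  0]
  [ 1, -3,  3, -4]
J_2(-5) ⊕ J_1(-5) ⊕ J_1(-5)

The characteristic polynomial is
  det(x·I − A) = x^4 + 20*x^3 + 150*x^2 + 500*x + 625 = (x + 5)^4

Eigenvalues and multiplicities (the geometric multiplicity of λ is n − rank(A − λI), which equals the number of Jordan blocks for λ):
  λ = -5: algebraic multiplicity = 4, geometric multiplicity = 3

Determining the block sizes for each eigenvalue:
  λ = -5: 3 blocks summing to 4 forces exactly one block of size 2 and the rest size 1 → block sizes [2, 1, 1]

Assembling the blocks gives a Jordan form
J =
  [-5,  1,  0,  0]
  [ 0, -5,  0,  0]
  [ 0,  0, -5,  0]
  [ 0,  0,  0, -5]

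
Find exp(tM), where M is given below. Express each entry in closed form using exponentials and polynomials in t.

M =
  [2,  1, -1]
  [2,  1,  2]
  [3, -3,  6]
e^{tM} =
  [-t*exp(3*t) + exp(3*t), t*exp(3*t), -t*exp(3*t)]
  [2*t*exp(3*t), -2*t*exp(3*t) + exp(3*t), 2*t*exp(3*t)]
  [3*t*exp(3*t), -3*t*exp(3*t), 3*t*exp(3*t) + exp(3*t)]

Strategy: write M = P · J · P⁻¹ where J is a Jordan canonical form, so e^{tM} = P · e^{tJ} · P⁻¹, and e^{tJ} can be computed block-by-block.

M has Jordan form
J =
  [3, 1, 0]
  [0, 3, 0]
  [0, 0, 3]
(up to reordering of blocks).

Per-block formulas:
  For a 2×2 Jordan block J_2(3): exp(t · J_2(3)) = e^(3t)·(I + t·N), where N is the 2×2 nilpotent shift.
  For a 1×1 block at λ = 3: exp(t · [3]) = [e^(3t)].

After assembling e^{tJ} and conjugating by P, we get:

e^{tM} =
  [-t*exp(3*t) + exp(3*t), t*exp(3*t), -t*exp(3*t)]
  [2*t*exp(3*t), -2*t*exp(3*t) + exp(3*t), 2*t*exp(3*t)]
  [3*t*exp(3*t), -3*t*exp(3*t), 3*t*exp(3*t) + exp(3*t)]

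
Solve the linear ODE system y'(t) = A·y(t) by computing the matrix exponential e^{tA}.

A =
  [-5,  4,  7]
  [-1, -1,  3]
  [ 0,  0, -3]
e^{tA} =
  [-2*t*exp(-3*t) + exp(-3*t), 4*t*exp(-3*t), -t^2*exp(-3*t) + 7*t*exp(-3*t)]
  [-t*exp(-3*t), 2*t*exp(-3*t) + exp(-3*t), -t^2*exp(-3*t)/2 + 3*t*exp(-3*t)]
  [0, 0, exp(-3*t)]

Strategy: write A = P · J · P⁻¹ where J is a Jordan canonical form, so e^{tA} = P · e^{tJ} · P⁻¹, and e^{tJ} can be computed block-by-block.

A has Jordan form
J =
  [-3,  1,  0]
  [ 0, -3,  1]
  [ 0,  0, -3]
(up to reordering of blocks).

Per-block formulas:
  For a 3×3 Jordan block J_3(-3): exp(t · J_3(-3)) = e^(-3t)·(I + t·N + (t^2/2)·N^2), where N is the 3×3 nilpotent shift.

After assembling e^{tJ} and conjugating by P, we get:

e^{tA} =
  [-2*t*exp(-3*t) + exp(-3*t), 4*t*exp(-3*t), -t^2*exp(-3*t) + 7*t*exp(-3*t)]
  [-t*exp(-3*t), 2*t*exp(-3*t) + exp(-3*t), -t^2*exp(-3*t)/2 + 3*t*exp(-3*t)]
  [0, 0, exp(-3*t)]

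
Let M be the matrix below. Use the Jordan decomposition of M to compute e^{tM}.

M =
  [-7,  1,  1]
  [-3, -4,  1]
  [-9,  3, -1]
e^{tM} =
  [-3*t^2*exp(-4*t)/2 - 3*t*exp(-4*t) + exp(-4*t), t*exp(-4*t), t^2*exp(-4*t)/2 + t*exp(-4*t)]
  [-3*t*exp(-4*t), exp(-4*t), t*exp(-4*t)]
  [-9*t^2*exp(-4*t)/2 - 9*t*exp(-4*t), 3*t*exp(-4*t), 3*t^2*exp(-4*t)/2 + 3*t*exp(-4*t) + exp(-4*t)]

Strategy: write M = P · J · P⁻¹ where J is a Jordan canonical form, so e^{tM} = P · e^{tJ} · P⁻¹, and e^{tJ} can be computed block-by-block.

M has Jordan form
J =
  [-4,  1,  0]
  [ 0, -4,  1]
  [ 0,  0, -4]
(up to reordering of blocks).

Per-block formulas:
  For a 3×3 Jordan block J_3(-4): exp(t · J_3(-4)) = e^(-4t)·(I + t·N + (t^2/2)·N^2), where N is the 3×3 nilpotent shift.

After assembling e^{tJ} and conjugating by P, we get:

e^{tM} =
  [-3*t^2*exp(-4*t)/2 - 3*t*exp(-4*t) + exp(-4*t), t*exp(-4*t), t^2*exp(-4*t)/2 + t*exp(-4*t)]
  [-3*t*exp(-4*t), exp(-4*t), t*exp(-4*t)]
  [-9*t^2*exp(-4*t)/2 - 9*t*exp(-4*t), 3*t*exp(-4*t), 3*t^2*exp(-4*t)/2 + 3*t*exp(-4*t) + exp(-4*t)]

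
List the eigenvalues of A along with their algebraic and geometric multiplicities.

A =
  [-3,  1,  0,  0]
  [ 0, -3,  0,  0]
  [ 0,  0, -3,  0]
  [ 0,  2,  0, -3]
λ = -3: alg = 4, geom = 3

Step 1 — factor the characteristic polynomial to read off the algebraic multiplicities:
  χ_A(x) = (x + 3)^4

Step 2 — compute geometric multiplicities via the rank-nullity identity g(λ) = n − rank(A − λI):
  rank(A − (-3)·I) = 1, so dim ker(A − (-3)·I) = n − 1 = 3

Summary:
  λ = -3: algebraic multiplicity = 4, geometric multiplicity = 3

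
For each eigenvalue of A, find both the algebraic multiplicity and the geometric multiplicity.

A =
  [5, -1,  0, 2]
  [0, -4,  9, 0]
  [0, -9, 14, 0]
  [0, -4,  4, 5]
λ = 5: alg = 4, geom = 2

Step 1 — factor the characteristic polynomial to read off the algebraic multiplicities:
  χ_A(x) = (x - 5)^4

Step 2 — compute geometric multiplicities via the rank-nullity identity g(λ) = n − rank(A − λI):
  rank(A − (5)·I) = 2, so dim ker(A − (5)·I) = n − 2 = 2

Summary:
  λ = 5: algebraic multiplicity = 4, geometric multiplicity = 2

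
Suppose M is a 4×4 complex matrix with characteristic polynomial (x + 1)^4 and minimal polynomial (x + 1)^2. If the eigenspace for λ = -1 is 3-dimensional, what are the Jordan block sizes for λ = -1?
Block sizes for λ = -1: [2, 1, 1]

Step 1 — from the characteristic polynomial, algebraic multiplicity of λ = -1 is 4. From dim ker(M − (-1)·I) = 3, there are exactly 3 Jordan blocks for λ = -1.
Step 2 — from the minimal polynomial, the factor (x + 1)^2 tells us the largest block for λ = -1 has size 2.
Step 3 — with total size 4, 3 blocks, and largest block 2, the block sizes (in nonincreasing order) are [2, 1, 1].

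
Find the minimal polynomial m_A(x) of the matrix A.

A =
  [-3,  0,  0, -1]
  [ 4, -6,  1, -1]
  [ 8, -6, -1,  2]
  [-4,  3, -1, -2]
x^3 + 9*x^2 + 27*x + 27

The characteristic polynomial is χ_A(x) = (x + 3)^4, so the eigenvalues are known. The minimal polynomial is
  m_A(x) = Π_λ (x − λ)^{k_λ}
where k_λ is the size of the *largest* Jordan block for λ (equivalently, the smallest k with (A − λI)^k v = 0 for every generalised eigenvector v of λ).

  λ = -3: largest Jordan block has size 3, contributing (x + 3)^3

So m_A(x) = (x + 3)^3 = x^3 + 9*x^2 + 27*x + 27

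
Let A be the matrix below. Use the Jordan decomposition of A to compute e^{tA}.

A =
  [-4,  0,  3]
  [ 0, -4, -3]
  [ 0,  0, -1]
e^{tA} =
  [exp(-4*t), 0, exp(-t) - exp(-4*t)]
  [0, exp(-4*t), -exp(-t) + exp(-4*t)]
  [0, 0, exp(-t)]

Strategy: write A = P · J · P⁻¹ where J is a Jordan canonical form, so e^{tA} = P · e^{tJ} · P⁻¹, and e^{tJ} can be computed block-by-block.

A has Jordan form
J =
  [-4,  0,  0]
  [ 0, -4,  0]
  [ 0,  0, -1]
(up to reordering of blocks).

Per-block formulas:
  For a 1×1 block at λ = -4: exp(t · [-4]) = [e^(-4t)].
  For a 1×1 block at λ = -1: exp(t · [-1]) = [e^(-1t)].

After assembling e^{tJ} and conjugating by P, we get:

e^{tA} =
  [exp(-4*t), 0, exp(-t) - exp(-4*t)]
  [0, exp(-4*t), -exp(-t) + exp(-4*t)]
  [0, 0, exp(-t)]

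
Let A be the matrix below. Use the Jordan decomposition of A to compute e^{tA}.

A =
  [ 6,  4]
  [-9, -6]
e^{tA} =
  [6*t + 1, 4*t]
  [-9*t, 1 - 6*t]

Strategy: write A = P · J · P⁻¹ where J is a Jordan canonical form, so e^{tA} = P · e^{tJ} · P⁻¹, and e^{tJ} can be computed block-by-block.

A has Jordan form
J =
  [0, 1]
  [0, 0]
(up to reordering of blocks).

Per-block formulas:
  For a 2×2 Jordan block J_2(0): exp(t · J_2(0)) = e^(0t)·(I + t·N), where N is the 2×2 nilpotent shift.

After assembling e^{tJ} and conjugating by P, we get:

e^{tA} =
  [6*t + 1, 4*t]
  [-9*t, 1 - 6*t]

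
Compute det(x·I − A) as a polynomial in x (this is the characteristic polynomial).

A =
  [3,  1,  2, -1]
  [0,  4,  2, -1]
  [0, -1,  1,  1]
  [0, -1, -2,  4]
x^4 - 12*x^3 + 54*x^2 - 108*x + 81

Expanding det(x·I − A) (e.g. by cofactor expansion or by noting that A is similar to its Jordan form J, which has the same characteristic polynomial as A) gives
  χ_A(x) = x^4 - 12*x^3 + 54*x^2 - 108*x + 81
which factors as (x - 3)^4. The eigenvalues (with algebraic multiplicities) are λ = 3 with multiplicity 4.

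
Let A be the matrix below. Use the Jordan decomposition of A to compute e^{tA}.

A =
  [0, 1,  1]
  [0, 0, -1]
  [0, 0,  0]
e^{tA} =
  [1, t, -t^2/2 + t]
  [0, 1, -t]
  [0, 0, 1]

Strategy: write A = P · J · P⁻¹ where J is a Jordan canonical form, so e^{tA} = P · e^{tJ} · P⁻¹, and e^{tJ} can be computed block-by-block.

A has Jordan form
J =
  [0, 1, 0]
  [0, 0, 1]
  [0, 0, 0]
(up to reordering of blocks).

Per-block formulas:
  For a 3×3 Jordan block J_3(0): exp(t · J_3(0)) = e^(0t)·(I + t·N + (t^2/2)·N^2), where N is the 3×3 nilpotent shift.

After assembling e^{tJ} and conjugating by P, we get:

e^{tA} =
  [1, t, -t^2/2 + t]
  [0, 1, -t]
  [0, 0, 1]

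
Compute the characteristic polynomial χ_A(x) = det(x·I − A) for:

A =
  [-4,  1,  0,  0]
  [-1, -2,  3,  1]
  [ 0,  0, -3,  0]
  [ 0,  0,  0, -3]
x^4 + 12*x^3 + 54*x^2 + 108*x + 81

Expanding det(x·I − A) (e.g. by cofactor expansion or by noting that A is similar to its Jordan form J, which has the same characteristic polynomial as A) gives
  χ_A(x) = x^4 + 12*x^3 + 54*x^2 + 108*x + 81
which factors as (x + 3)^4. The eigenvalues (with algebraic multiplicities) are λ = -3 with multiplicity 4.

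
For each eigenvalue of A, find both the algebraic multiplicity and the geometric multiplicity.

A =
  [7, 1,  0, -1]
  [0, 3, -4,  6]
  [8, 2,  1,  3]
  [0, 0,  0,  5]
λ = 3: alg = 2, geom = 1; λ = 5: alg = 2, geom = 1

Step 1 — factor the characteristic polynomial to read off the algebraic multiplicities:
  χ_A(x) = (x - 5)^2*(x - 3)^2

Step 2 — compute geometric multiplicities via the rank-nullity identity g(λ) = n − rank(A − λI):
  rank(A − (3)·I) = 3, so dim ker(A − (3)·I) = n − 3 = 1
  rank(A − (5)·I) = 3, so dim ker(A − (5)·I) = n − 3 = 1

Summary:
  λ = 3: algebraic multiplicity = 2, geometric multiplicity = 1
  λ = 5: algebraic multiplicity = 2, geometric multiplicity = 1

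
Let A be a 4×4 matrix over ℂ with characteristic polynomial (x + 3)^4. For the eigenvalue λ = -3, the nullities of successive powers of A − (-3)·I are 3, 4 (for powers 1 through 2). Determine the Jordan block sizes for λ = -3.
Block sizes for λ = -3: [2, 1, 1]

From the dimensions of kernels of powers, the number of Jordan blocks of size at least j is d_j − d_{j−1} where d_j = dim ker(N^j) (with d_0 = 0). Computing the differences gives [3, 1].
The number of blocks of size exactly k is (#blocks of size ≥ k) − (#blocks of size ≥ k + 1), so the partition is: 2 block(s) of size 1, 1 block(s) of size 2.
In nonincreasing order the block sizes are [2, 1, 1].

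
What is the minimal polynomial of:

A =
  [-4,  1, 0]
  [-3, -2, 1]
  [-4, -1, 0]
x^3 + 6*x^2 + 12*x + 8

The characteristic polynomial is χ_A(x) = (x + 2)^3, so the eigenvalues are known. The minimal polynomial is
  m_A(x) = Π_λ (x − λ)^{k_λ}
where k_λ is the size of the *largest* Jordan block for λ (equivalently, the smallest k with (A − λI)^k v = 0 for every generalised eigenvector v of λ).

  λ = -2: largest Jordan block has size 3, contributing (x + 2)^3

So m_A(x) = (x + 2)^3 = x^3 + 6*x^2 + 12*x + 8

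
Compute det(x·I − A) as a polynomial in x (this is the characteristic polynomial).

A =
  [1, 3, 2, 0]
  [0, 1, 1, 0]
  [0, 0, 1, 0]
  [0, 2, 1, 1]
x^4 - 4*x^3 + 6*x^2 - 4*x + 1

Expanding det(x·I − A) (e.g. by cofactor expansion or by noting that A is similar to its Jordan form J, which has the same characteristic polynomial as A) gives
  χ_A(x) = x^4 - 4*x^3 + 6*x^2 - 4*x + 1
which factors as (x - 1)^4. The eigenvalues (with algebraic multiplicities) are λ = 1 with multiplicity 4.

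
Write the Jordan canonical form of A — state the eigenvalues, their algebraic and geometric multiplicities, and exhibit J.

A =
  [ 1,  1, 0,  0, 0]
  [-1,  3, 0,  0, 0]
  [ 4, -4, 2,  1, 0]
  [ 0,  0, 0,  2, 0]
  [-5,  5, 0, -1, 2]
J_2(2) ⊕ J_2(2) ⊕ J_1(2)

The characteristic polynomial is
  det(x·I − A) = x^5 - 10*x^4 + 40*x^3 - 80*x^2 + 80*x - 32 = (x - 2)^5

Eigenvalues and multiplicities (the geometric multiplicity of λ is n − rank(A − λI), which equals the number of Jordan blocks for λ):
  λ = 2: algebraic multiplicity = 5, geometric multiplicity = 3

Determining the block sizes for each eigenvalue:
  λ = 2: with am = 5 and gm = 3, the partition is not yet determined (e.g. several partitions of 5 into 3 parts exist). Let N = A − (2)·I. Computing rank(N^1) = 2, rank(N^2) = 0; the number of blocks of size ≥ j is rank(N^{j−1}) − rank(N^j), giving [3, 2]. So we have 2 block(s) of size 2, 1 block(s) of size 1 → block sizes [2, 2, 1]

Assembling the blocks gives a Jordan form
J =
  [2, 1, 0, 0, 0]
  [0, 2, 0, 0, 0]
  [0, 0, 2, 1, 0]
  [0, 0, 0, 2, 0]
  [0, 0, 0, 0, 2]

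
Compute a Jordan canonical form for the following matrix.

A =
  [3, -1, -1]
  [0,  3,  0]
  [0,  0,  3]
J_2(3) ⊕ J_1(3)

The characteristic polynomial is
  det(x·I − A) = x^3 - 9*x^2 + 27*x - 27 = (x - 3)^3

Eigenvalues and multiplicities (the geometric multiplicity of λ is n − rank(A − λI), which equals the number of Jordan blocks for λ):
  λ = 3: algebraic multiplicity = 3, geometric multiplicity = 2

Determining the block sizes for each eigenvalue:
  λ = 3: 2 blocks summing to 3 forces exactly one block of size 2 and the rest size 1 → block sizes [2, 1]

Assembling the blocks gives a Jordan form
J =
  [3, 1, 0]
  [0, 3, 0]
  [0, 0, 3]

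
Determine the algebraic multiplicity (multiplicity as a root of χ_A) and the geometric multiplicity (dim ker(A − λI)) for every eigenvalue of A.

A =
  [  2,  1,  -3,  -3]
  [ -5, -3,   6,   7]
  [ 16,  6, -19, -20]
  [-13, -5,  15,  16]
λ = -1: alg = 4, geom = 2

Step 1 — factor the characteristic polynomial to read off the algebraic multiplicities:
  χ_A(x) = (x + 1)^4

Step 2 — compute geometric multiplicities via the rank-nullity identity g(λ) = n − rank(A − λI):
  rank(A − (-1)·I) = 2, so dim ker(A − (-1)·I) = n − 2 = 2

Summary:
  λ = -1: algebraic multiplicity = 4, geometric multiplicity = 2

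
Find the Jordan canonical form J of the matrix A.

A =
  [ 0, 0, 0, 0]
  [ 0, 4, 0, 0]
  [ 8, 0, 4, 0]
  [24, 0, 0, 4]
J_1(0) ⊕ J_1(4) ⊕ J_1(4) ⊕ J_1(4)

The characteristic polynomial is
  det(x·I − A) = x^4 - 12*x^3 + 48*x^2 - 64*x = x*(x - 4)^3

Eigenvalues and multiplicities (the geometric multiplicity of λ is n − rank(A − λI), which equals the number of Jordan blocks for λ):
  λ = 0: algebraic multiplicity = 1, geometric multiplicity = 1
  λ = 4: algebraic multiplicity = 3, geometric multiplicity = 3

Determining the block sizes for each eigenvalue:
  λ = 0: one block (gm = 1), so the single block has size am = 1 → block sizes [1]
  λ = 4: gm = am = 3, so every block has size 1 → block sizes [1, 1, 1]

Assembling the blocks gives a Jordan form
J =
  [0, 0, 0, 0]
  [0, 4, 0, 0]
  [0, 0, 4, 0]
  [0, 0, 0, 4]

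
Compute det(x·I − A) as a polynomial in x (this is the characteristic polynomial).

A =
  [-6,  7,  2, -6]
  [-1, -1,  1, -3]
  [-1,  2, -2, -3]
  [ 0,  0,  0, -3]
x^4 + 12*x^3 + 54*x^2 + 108*x + 81

Expanding det(x·I − A) (e.g. by cofactor expansion or by noting that A is similar to its Jordan form J, which has the same characteristic polynomial as A) gives
  χ_A(x) = x^4 + 12*x^3 + 54*x^2 + 108*x + 81
which factors as (x + 3)^4. The eigenvalues (with algebraic multiplicities) are λ = -3 with multiplicity 4.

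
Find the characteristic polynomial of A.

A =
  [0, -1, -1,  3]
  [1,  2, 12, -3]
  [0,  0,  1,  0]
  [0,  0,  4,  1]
x^4 - 4*x^3 + 6*x^2 - 4*x + 1

Expanding det(x·I − A) (e.g. by cofactor expansion or by noting that A is similar to its Jordan form J, which has the same characteristic polynomial as A) gives
  χ_A(x) = x^4 - 4*x^3 + 6*x^2 - 4*x + 1
which factors as (x - 1)^4. The eigenvalues (with algebraic multiplicities) are λ = 1 with multiplicity 4.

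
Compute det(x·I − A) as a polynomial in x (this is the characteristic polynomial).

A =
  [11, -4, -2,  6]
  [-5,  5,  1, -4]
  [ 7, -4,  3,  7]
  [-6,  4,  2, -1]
x^4 - 18*x^3 + 120*x^2 - 350*x + 375

Expanding det(x·I − A) (e.g. by cofactor expansion or by noting that A is similar to its Jordan form J, which has the same characteristic polynomial as A) gives
  χ_A(x) = x^4 - 18*x^3 + 120*x^2 - 350*x + 375
which factors as (x - 5)^3*(x - 3). The eigenvalues (with algebraic multiplicities) are λ = 3 with multiplicity 1, λ = 5 with multiplicity 3.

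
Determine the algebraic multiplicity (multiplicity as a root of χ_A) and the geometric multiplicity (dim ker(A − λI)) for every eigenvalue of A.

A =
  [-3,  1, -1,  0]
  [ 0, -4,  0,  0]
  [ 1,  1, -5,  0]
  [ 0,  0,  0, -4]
λ = -4: alg = 4, geom = 3

Step 1 — factor the characteristic polynomial to read off the algebraic multiplicities:
  χ_A(x) = (x + 4)^4

Step 2 — compute geometric multiplicities via the rank-nullity identity g(λ) = n − rank(A − λI):
  rank(A − (-4)·I) = 1, so dim ker(A − (-4)·I) = n − 1 = 3

Summary:
  λ = -4: algebraic multiplicity = 4, geometric multiplicity = 3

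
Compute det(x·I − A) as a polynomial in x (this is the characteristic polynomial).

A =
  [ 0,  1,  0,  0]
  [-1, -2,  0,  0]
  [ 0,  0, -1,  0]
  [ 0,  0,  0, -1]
x^4 + 4*x^3 + 6*x^2 + 4*x + 1

Expanding det(x·I − A) (e.g. by cofactor expansion or by noting that A is similar to its Jordan form J, which has the same characteristic polynomial as A) gives
  χ_A(x) = x^4 + 4*x^3 + 6*x^2 + 4*x + 1
which factors as (x + 1)^4. The eigenvalues (with algebraic multiplicities) are λ = -1 with multiplicity 4.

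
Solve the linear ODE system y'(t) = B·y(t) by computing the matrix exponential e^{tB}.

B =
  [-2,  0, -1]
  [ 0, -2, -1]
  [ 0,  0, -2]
e^{tB} =
  [exp(-2*t), 0, -t*exp(-2*t)]
  [0, exp(-2*t), -t*exp(-2*t)]
  [0, 0, exp(-2*t)]

Strategy: write B = P · J · P⁻¹ where J is a Jordan canonical form, so e^{tB} = P · e^{tJ} · P⁻¹, and e^{tJ} can be computed block-by-block.

B has Jordan form
J =
  [-2,  1,  0]
  [ 0, -2,  0]
  [ 0,  0, -2]
(up to reordering of blocks).

Per-block formulas:
  For a 2×2 Jordan block J_2(-2): exp(t · J_2(-2)) = e^(-2t)·(I + t·N), where N is the 2×2 nilpotent shift.
  For a 1×1 block at λ = -2: exp(t · [-2]) = [e^(-2t)].

After assembling e^{tJ} and conjugating by P, we get:

e^{tB} =
  [exp(-2*t), 0, -t*exp(-2*t)]
  [0, exp(-2*t), -t*exp(-2*t)]
  [0, 0, exp(-2*t)]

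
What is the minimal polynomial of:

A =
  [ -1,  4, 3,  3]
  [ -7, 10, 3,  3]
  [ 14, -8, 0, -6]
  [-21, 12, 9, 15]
x^2 - 12*x + 36

The characteristic polynomial is χ_A(x) = (x - 6)^4, so the eigenvalues are known. The minimal polynomial is
  m_A(x) = Π_λ (x − λ)^{k_λ}
where k_λ is the size of the *largest* Jordan block for λ (equivalently, the smallest k with (A − λI)^k v = 0 for every generalised eigenvector v of λ).

  λ = 6: largest Jordan block has size 2, contributing (x − 6)^2

So m_A(x) = (x - 6)^2 = x^2 - 12*x + 36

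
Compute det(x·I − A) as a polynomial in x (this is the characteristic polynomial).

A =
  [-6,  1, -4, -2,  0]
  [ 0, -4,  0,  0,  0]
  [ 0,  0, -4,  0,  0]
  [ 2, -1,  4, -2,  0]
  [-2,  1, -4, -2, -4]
x^5 + 20*x^4 + 160*x^3 + 640*x^2 + 1280*x + 1024

Expanding det(x·I − A) (e.g. by cofactor expansion or by noting that A is similar to its Jordan form J, which has the same characteristic polynomial as A) gives
  χ_A(x) = x^5 + 20*x^4 + 160*x^3 + 640*x^2 + 1280*x + 1024
which factors as (x + 4)^5. The eigenvalues (with algebraic multiplicities) are λ = -4 with multiplicity 5.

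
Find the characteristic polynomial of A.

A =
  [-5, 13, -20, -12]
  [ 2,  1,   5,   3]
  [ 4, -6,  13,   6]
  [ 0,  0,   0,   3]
x^4 - 12*x^3 + 54*x^2 - 108*x + 81

Expanding det(x·I − A) (e.g. by cofactor expansion or by noting that A is similar to its Jordan form J, which has the same characteristic polynomial as A) gives
  χ_A(x) = x^4 - 12*x^3 + 54*x^2 - 108*x + 81
which factors as (x - 3)^4. The eigenvalues (with algebraic multiplicities) are λ = 3 with multiplicity 4.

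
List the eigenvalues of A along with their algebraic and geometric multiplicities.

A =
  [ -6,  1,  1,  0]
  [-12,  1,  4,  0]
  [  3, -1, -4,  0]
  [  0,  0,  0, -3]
λ = -3: alg = 4, geom = 3

Step 1 — factor the characteristic polynomial to read off the algebraic multiplicities:
  χ_A(x) = (x + 3)^4

Step 2 — compute geometric multiplicities via the rank-nullity identity g(λ) = n − rank(A − λI):
  rank(A − (-3)·I) = 1, so dim ker(A − (-3)·I) = n − 1 = 3

Summary:
  λ = -3: algebraic multiplicity = 4, geometric multiplicity = 3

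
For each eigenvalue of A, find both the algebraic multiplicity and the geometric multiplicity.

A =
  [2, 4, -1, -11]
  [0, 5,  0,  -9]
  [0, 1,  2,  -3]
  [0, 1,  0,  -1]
λ = 2: alg = 4, geom = 2

Step 1 — factor the characteristic polynomial to read off the algebraic multiplicities:
  χ_A(x) = (x - 2)^4

Step 2 — compute geometric multiplicities via the rank-nullity identity g(λ) = n − rank(A − λI):
  rank(A − (2)·I) = 2, so dim ker(A − (2)·I) = n − 2 = 2

Summary:
  λ = 2: algebraic multiplicity = 4, geometric multiplicity = 2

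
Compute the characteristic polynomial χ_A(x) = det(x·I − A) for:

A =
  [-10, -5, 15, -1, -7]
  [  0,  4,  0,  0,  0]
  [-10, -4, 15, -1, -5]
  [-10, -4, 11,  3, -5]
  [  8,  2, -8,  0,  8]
x^5 - 20*x^4 + 160*x^3 - 640*x^2 + 1280*x - 1024

Expanding det(x·I − A) (e.g. by cofactor expansion or by noting that A is similar to its Jordan form J, which has the same characteristic polynomial as A) gives
  χ_A(x) = x^5 - 20*x^4 + 160*x^3 - 640*x^2 + 1280*x - 1024
which factors as (x - 4)^5. The eigenvalues (with algebraic multiplicities) are λ = 4 with multiplicity 5.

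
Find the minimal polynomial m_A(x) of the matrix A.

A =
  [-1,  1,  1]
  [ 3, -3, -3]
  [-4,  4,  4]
x^2

The characteristic polynomial is χ_A(x) = x^3, so the eigenvalues are known. The minimal polynomial is
  m_A(x) = Π_λ (x − λ)^{k_λ}
where k_λ is the size of the *largest* Jordan block for λ (equivalently, the smallest k with (A − λI)^k v = 0 for every generalised eigenvector v of λ).

  λ = 0: largest Jordan block has size 2, contributing (x − 0)^2

So m_A(x) = x^2 = x^2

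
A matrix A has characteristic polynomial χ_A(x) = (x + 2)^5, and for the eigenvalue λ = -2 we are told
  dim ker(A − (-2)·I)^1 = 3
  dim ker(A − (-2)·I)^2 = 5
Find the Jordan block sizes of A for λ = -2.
Block sizes for λ = -2: [2, 2, 1]

From the dimensions of kernels of powers, the number of Jordan blocks of size at least j is d_j − d_{j−1} where d_j = dim ker(N^j) (with d_0 = 0). Computing the differences gives [3, 2].
The number of blocks of size exactly k is (#blocks of size ≥ k) − (#blocks of size ≥ k + 1), so the partition is: 1 block(s) of size 1, 2 block(s) of size 2.
In nonincreasing order the block sizes are [2, 2, 1].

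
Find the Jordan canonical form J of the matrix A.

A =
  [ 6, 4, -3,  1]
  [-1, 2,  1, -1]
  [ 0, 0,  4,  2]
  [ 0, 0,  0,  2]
J_1(2) ⊕ J_3(4)

The characteristic polynomial is
  det(x·I − A) = x^4 - 14*x^3 + 72*x^2 - 160*x + 128 = (x - 4)^3*(x - 2)

Eigenvalues and multiplicities (the geometric multiplicity of λ is n − rank(A − λI), which equals the number of Jordan blocks for λ):
  λ = 2: algebraic multiplicity = 1, geometric multiplicity = 1
  λ = 4: algebraic multiplicity = 3, geometric multiplicity = 1

Determining the block sizes for each eigenvalue:
  λ = 2: one block (gm = 1), so the single block has size am = 1 → block sizes [1]
  λ = 4: one block (gm = 1), so the single block has size am = 3 → block sizes [3]

Assembling the blocks gives a Jordan form
J =
  [2, 0, 0, 0]
  [0, 4, 1, 0]
  [0, 0, 4, 1]
  [0, 0, 0, 4]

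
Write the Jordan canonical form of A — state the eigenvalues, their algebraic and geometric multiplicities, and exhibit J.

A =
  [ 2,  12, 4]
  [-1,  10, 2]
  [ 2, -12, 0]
J_2(4) ⊕ J_1(4)

The characteristic polynomial is
  det(x·I − A) = x^3 - 12*x^2 + 48*x - 64 = (x - 4)^3

Eigenvalues and multiplicities (the geometric multiplicity of λ is n − rank(A − λI), which equals the number of Jordan blocks for λ):
  λ = 4: algebraic multiplicity = 3, geometric multiplicity = 2

Determining the block sizes for each eigenvalue:
  λ = 4: 2 blocks summing to 3 forces exactly one block of size 2 and the rest size 1 → block sizes [2, 1]

Assembling the blocks gives a Jordan form
J =
  [4, 1, 0]
  [0, 4, 0]
  [0, 0, 4]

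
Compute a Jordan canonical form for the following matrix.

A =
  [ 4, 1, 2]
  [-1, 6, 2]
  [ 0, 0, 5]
J_2(5) ⊕ J_1(5)

The characteristic polynomial is
  det(x·I − A) = x^3 - 15*x^2 + 75*x - 125 = (x - 5)^3

Eigenvalues and multiplicities (the geometric multiplicity of λ is n − rank(A − λI), which equals the number of Jordan blocks for λ):
  λ = 5: algebraic multiplicity = 3, geometric multiplicity = 2

Determining the block sizes for each eigenvalue:
  λ = 5: 2 blocks summing to 3 forces exactly one block of size 2 and the rest size 1 → block sizes [2, 1]

Assembling the blocks gives a Jordan form
J =
  [5, 1, 0]
  [0, 5, 0]
  [0, 0, 5]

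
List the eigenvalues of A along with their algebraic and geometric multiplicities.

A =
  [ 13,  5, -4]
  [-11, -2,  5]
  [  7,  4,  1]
λ = 4: alg = 3, geom = 1

Step 1 — factor the characteristic polynomial to read off the algebraic multiplicities:
  χ_A(x) = (x - 4)^3

Step 2 — compute geometric multiplicities via the rank-nullity identity g(λ) = n − rank(A − λI):
  rank(A − (4)·I) = 2, so dim ker(A − (4)·I) = n − 2 = 1

Summary:
  λ = 4: algebraic multiplicity = 3, geometric multiplicity = 1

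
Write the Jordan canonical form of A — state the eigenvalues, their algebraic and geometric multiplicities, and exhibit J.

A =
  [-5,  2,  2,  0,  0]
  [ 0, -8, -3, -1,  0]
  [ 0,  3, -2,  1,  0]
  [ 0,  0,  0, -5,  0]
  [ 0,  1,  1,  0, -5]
J_2(-5) ⊕ J_2(-5) ⊕ J_1(-5)

The characteristic polynomial is
  det(x·I − A) = x^5 + 25*x^4 + 250*x^3 + 1250*x^2 + 3125*x + 3125 = (x + 5)^5

Eigenvalues and multiplicities (the geometric multiplicity of λ is n − rank(A − λI), which equals the number of Jordan blocks for λ):
  λ = -5: algebraic multiplicity = 5, geometric multiplicity = 3

Determining the block sizes for each eigenvalue:
  λ = -5: with am = 5 and gm = 3, the partition is not yet determined (e.g. several partitions of 5 into 3 parts exist). Let N = A − (-5)·I. Computing rank(N^1) = 2, rank(N^2) = 0; the number of blocks of size ≥ j is rank(N^{j−1}) − rank(N^j), giving [3, 2]. So we have 2 block(s) of size 2, 1 block(s) of size 1 → block sizes [2, 2, 1]

Assembling the blocks gives a Jordan form
J =
  [-5,  1,  0,  0,  0]
  [ 0, -5,  0,  0,  0]
  [ 0,  0, -5,  1,  0]
  [ 0,  0,  0, -5,  0]
  [ 0,  0,  0,  0, -5]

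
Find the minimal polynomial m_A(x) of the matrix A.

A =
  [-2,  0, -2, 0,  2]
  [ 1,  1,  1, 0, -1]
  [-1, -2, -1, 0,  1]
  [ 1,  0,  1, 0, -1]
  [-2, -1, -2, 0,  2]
x^3

The characteristic polynomial is χ_A(x) = x^5, so the eigenvalues are known. The minimal polynomial is
  m_A(x) = Π_λ (x − λ)^{k_λ}
where k_λ is the size of the *largest* Jordan block for λ (equivalently, the smallest k with (A − λI)^k v = 0 for every generalised eigenvector v of λ).

  λ = 0: largest Jordan block has size 3, contributing (x − 0)^3

So m_A(x) = x^3 = x^3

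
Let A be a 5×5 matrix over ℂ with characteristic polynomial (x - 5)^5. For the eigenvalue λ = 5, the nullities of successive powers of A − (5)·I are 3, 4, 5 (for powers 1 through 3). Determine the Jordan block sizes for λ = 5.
Block sizes for λ = 5: [3, 1, 1]

From the dimensions of kernels of powers, the number of Jordan blocks of size at least j is d_j − d_{j−1} where d_j = dim ker(N^j) (with d_0 = 0). Computing the differences gives [3, 1, 1].
The number of blocks of size exactly k is (#blocks of size ≥ k) − (#blocks of size ≥ k + 1), so the partition is: 2 block(s) of size 1, 1 block(s) of size 3.
In nonincreasing order the block sizes are [3, 1, 1].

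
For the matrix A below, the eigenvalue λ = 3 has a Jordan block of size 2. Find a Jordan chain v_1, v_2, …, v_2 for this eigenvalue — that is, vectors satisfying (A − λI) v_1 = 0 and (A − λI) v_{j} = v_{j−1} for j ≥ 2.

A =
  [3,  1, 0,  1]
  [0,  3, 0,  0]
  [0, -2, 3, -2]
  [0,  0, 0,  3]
A Jordan chain for λ = 3 of length 2:
v_1 = (1, 0, -2, 0)ᵀ
v_2 = (0, 1, 0, 0)ᵀ

Let N = A − (3)·I. We want v_2 with N^2 v_2 = 0 but N^1 v_2 ≠ 0; then v_{j-1} := N · v_j for j = 2, …, 2.

Pick v_2 = (0, 1, 0, 0)ᵀ.
Then v_1 = N · v_2 = (1, 0, -2, 0)ᵀ.

Sanity check: (A − (3)·I) v_1 = (0, 0, 0, 0)ᵀ = 0. ✓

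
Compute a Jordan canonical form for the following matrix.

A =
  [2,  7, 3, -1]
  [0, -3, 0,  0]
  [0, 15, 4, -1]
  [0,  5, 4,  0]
J_1(-3) ⊕ J_3(2)

The characteristic polynomial is
  det(x·I − A) = x^4 - 3*x^3 - 6*x^2 + 28*x - 24 = (x - 2)^3*(x + 3)

Eigenvalues and multiplicities (the geometric multiplicity of λ is n − rank(A − λI), which equals the number of Jordan blocks for λ):
  λ = -3: algebraic multiplicity = 1, geometric multiplicity = 1
  λ = 2: algebraic multiplicity = 3, geometric multiplicity = 1

Determining the block sizes for each eigenvalue:
  λ = -3: one block (gm = 1), so the single block has size am = 1 → block sizes [1]
  λ = 2: one block (gm = 1), so the single block has size am = 3 → block sizes [3]

Assembling the blocks gives a Jordan form
J =
  [-3, 0, 0, 0]
  [ 0, 2, 1, 0]
  [ 0, 0, 2, 1]
  [ 0, 0, 0, 2]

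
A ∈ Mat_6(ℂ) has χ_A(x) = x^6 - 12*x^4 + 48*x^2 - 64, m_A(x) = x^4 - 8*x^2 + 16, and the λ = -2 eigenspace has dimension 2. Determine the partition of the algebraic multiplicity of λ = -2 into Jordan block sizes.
Block sizes for λ = -2: [2, 1]

Step 1 — from the characteristic polynomial, algebraic multiplicity of λ = -2 is 3. From dim ker(A − (-2)·I) = 2, there are exactly 2 Jordan blocks for λ = -2.
Step 2 — from the minimal polynomial, the factor (x + 2)^2 tells us the largest block for λ = -2 has size 2.
Step 3 — with total size 3, 2 blocks, and largest block 2, the block sizes (in nonincreasing order) are [2, 1].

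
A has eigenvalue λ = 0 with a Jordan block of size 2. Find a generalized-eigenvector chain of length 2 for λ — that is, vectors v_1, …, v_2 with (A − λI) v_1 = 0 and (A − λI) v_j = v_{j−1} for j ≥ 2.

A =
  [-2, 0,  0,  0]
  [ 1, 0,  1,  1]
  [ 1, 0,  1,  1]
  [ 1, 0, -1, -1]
A Jordan chain for λ = 0 of length 2:
v_1 = (0, 1, 1, -1)ᵀ
v_2 = (0, 0, 1, 0)ᵀ

Let N = A − (0)·I. We want v_2 with N^2 v_2 = 0 but N^1 v_2 ≠ 0; then v_{j-1} := N · v_j for j = 2, …, 2.

Pick v_2 = (0, 0, 1, 0)ᵀ.
Then v_1 = N · v_2 = (0, 1, 1, -1)ᵀ.

Sanity check: (A − (0)·I) v_1 = (0, 0, 0, 0)ᵀ = 0. ✓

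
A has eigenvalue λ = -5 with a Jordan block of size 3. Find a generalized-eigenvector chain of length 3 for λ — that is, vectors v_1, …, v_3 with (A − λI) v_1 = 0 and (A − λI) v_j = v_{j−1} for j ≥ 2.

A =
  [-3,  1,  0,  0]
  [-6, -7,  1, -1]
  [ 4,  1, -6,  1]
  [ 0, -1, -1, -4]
A Jordan chain for λ = -5 of length 3:
v_1 = (-2, 4, -2, 2)ᵀ
v_2 = (2, -6, 4, 0)ᵀ
v_3 = (1, 0, 0, 0)ᵀ

Let N = A − (-5)·I. We want v_3 with N^3 v_3 = 0 but N^2 v_3 ≠ 0; then v_{j-1} := N · v_j for j = 3, …, 2.

Pick v_3 = (1, 0, 0, 0)ᵀ.
Then v_2 = N · v_3 = (2, -6, 4, 0)ᵀ.
Then v_1 = N · v_2 = (-2, 4, -2, 2)ᵀ.

Sanity check: (A − (-5)·I) v_1 = (0, 0, 0, 0)ᵀ = 0. ✓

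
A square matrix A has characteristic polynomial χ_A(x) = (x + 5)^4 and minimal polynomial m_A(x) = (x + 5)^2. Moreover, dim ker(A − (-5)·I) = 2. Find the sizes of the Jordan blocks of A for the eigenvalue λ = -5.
Block sizes for λ = -5: [2, 2]

Step 1 — from the characteristic polynomial, algebraic multiplicity of λ = -5 is 4. From dim ker(A − (-5)·I) = 2, there are exactly 2 Jordan blocks for λ = -5.
Step 2 — from the minimal polynomial, the factor (x + 5)^2 tells us the largest block for λ = -5 has size 2.
Step 3 — with total size 4, 2 blocks, and largest block 2, the block sizes (in nonincreasing order) are [2, 2].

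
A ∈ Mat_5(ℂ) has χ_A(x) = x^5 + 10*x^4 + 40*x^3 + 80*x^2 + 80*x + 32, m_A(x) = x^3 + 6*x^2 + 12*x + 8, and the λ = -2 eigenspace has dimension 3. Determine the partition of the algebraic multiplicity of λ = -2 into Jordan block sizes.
Block sizes for λ = -2: [3, 1, 1]

Step 1 — from the characteristic polynomial, algebraic multiplicity of λ = -2 is 5. From dim ker(A − (-2)·I) = 3, there are exactly 3 Jordan blocks for λ = -2.
Step 2 — from the minimal polynomial, the factor (x + 2)^3 tells us the largest block for λ = -2 has size 3.
Step 3 — with total size 5, 3 blocks, and largest block 3, the block sizes (in nonincreasing order) are [3, 1, 1].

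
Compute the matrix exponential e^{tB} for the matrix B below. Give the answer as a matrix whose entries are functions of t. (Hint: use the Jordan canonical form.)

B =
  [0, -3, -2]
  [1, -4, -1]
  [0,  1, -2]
e^{tB} =
  [t^2*exp(-2*t)/2 + 2*t*exp(-2*t) + exp(-2*t), -t^2*exp(-2*t) - 3*t*exp(-2*t), -t^2*exp(-2*t)/2 - 2*t*exp(-2*t)]
  [t*exp(-2*t), -2*t*exp(-2*t) + exp(-2*t), -t*exp(-2*t)]
  [t^2*exp(-2*t)/2, -t^2*exp(-2*t) + t*exp(-2*t), -t^2*exp(-2*t)/2 + exp(-2*t)]

Strategy: write B = P · J · P⁻¹ where J is a Jordan canonical form, so e^{tB} = P · e^{tJ} · P⁻¹, and e^{tJ} can be computed block-by-block.

B has Jordan form
J =
  [-2,  1,  0]
  [ 0, -2,  1]
  [ 0,  0, -2]
(up to reordering of blocks).

Per-block formulas:
  For a 3×3 Jordan block J_3(-2): exp(t · J_3(-2)) = e^(-2t)·(I + t·N + (t^2/2)·N^2), where N is the 3×3 nilpotent shift.

After assembling e^{tJ} and conjugating by P, we get:

e^{tB} =
  [t^2*exp(-2*t)/2 + 2*t*exp(-2*t) + exp(-2*t), -t^2*exp(-2*t) - 3*t*exp(-2*t), -t^2*exp(-2*t)/2 - 2*t*exp(-2*t)]
  [t*exp(-2*t), -2*t*exp(-2*t) + exp(-2*t), -t*exp(-2*t)]
  [t^2*exp(-2*t)/2, -t^2*exp(-2*t) + t*exp(-2*t), -t^2*exp(-2*t)/2 + exp(-2*t)]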